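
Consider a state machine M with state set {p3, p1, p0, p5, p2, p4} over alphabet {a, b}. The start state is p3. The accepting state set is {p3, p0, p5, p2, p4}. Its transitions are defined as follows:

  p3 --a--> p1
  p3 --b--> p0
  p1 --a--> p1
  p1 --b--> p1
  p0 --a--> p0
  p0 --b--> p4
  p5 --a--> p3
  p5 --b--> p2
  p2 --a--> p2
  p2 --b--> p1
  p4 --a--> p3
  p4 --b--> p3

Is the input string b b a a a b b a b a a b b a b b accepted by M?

No

p3 → p0 → p4 → p3 → p1 → p1 → p1 → p1 → p1 → p1 → p1 → p1 → p1 → p1 → p1 → p1 → p1
End state p1 is not accepting.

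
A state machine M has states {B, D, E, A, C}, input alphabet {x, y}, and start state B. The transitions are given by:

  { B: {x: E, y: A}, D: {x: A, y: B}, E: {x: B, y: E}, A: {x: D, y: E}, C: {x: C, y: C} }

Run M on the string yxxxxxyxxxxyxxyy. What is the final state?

start at B
read 'y': B → A
read 'x': A → D
read 'x': D → A
read 'x': A → D
read 'x': D → A
read 'x': A → D
read 'y': D → B
read 'x': B → E
read 'x': E → B
read 'x': B → E
read 'x': E → B
read 'y': B → A
read 'x': A → D
read 'x': D → A
read 'y': A → E
read 'y': E → E

E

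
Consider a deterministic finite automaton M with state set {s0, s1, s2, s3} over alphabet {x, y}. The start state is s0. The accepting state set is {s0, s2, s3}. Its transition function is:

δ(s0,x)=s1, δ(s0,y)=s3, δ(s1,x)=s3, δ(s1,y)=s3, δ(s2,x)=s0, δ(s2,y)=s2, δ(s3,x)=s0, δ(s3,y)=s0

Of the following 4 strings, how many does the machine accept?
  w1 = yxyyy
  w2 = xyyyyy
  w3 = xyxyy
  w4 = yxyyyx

w1: Trace: s0 -y-> s3 -x-> s0 -y-> s3 -y-> s0 -y-> s3  → end s3, accepted
w2: Trace: s0 -x-> s1 -y-> s3 -y-> s0 -y-> s3 -y-> s0 -y-> s3  → end s3, accepted
w3: Trace: s0 -x-> s1 -y-> s3 -x-> s0 -y-> s3 -y-> s0  → end s0, accepted
w4: Trace: s0 -y-> s3 -x-> s0 -y-> s3 -y-> s0 -y-> s3 -x-> s0  → end s0, accepted

4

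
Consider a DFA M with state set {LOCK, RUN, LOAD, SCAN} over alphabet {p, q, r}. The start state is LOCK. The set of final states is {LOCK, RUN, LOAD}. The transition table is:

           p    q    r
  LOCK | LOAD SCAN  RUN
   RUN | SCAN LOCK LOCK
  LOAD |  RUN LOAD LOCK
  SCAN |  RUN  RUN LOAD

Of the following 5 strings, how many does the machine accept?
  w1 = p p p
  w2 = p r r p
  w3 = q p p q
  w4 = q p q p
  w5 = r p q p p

w1: LOCK → LOAD → RUN → SCAN  → end SCAN, rejected
w2: LOCK → LOAD → LOCK → RUN → SCAN  → end SCAN, rejected
w3: LOCK → SCAN → RUN → SCAN → RUN  → end RUN, accepted
w4: LOCK → SCAN → RUN → LOCK → LOAD  → end LOAD, accepted
w5: LOCK → RUN → SCAN → RUN → SCAN → RUN  → end RUN, accepted

3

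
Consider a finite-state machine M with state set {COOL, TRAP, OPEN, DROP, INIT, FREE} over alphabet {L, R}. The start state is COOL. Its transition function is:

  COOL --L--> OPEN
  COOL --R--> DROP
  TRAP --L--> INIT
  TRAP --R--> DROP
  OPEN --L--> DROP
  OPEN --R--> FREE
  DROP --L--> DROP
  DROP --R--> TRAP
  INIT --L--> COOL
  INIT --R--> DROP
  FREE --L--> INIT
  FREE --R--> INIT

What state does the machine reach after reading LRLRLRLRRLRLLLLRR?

Trace: COOL -L-> OPEN -R-> FREE -L-> INIT -R-> DROP -L-> DROP -R-> TRAP -L-> INIT -R-> DROP -R-> TRAP -L-> INIT -R-> DROP -L-> DROP -L-> DROP -L-> DROP -L-> DROP -R-> TRAP -R-> DROP

DROP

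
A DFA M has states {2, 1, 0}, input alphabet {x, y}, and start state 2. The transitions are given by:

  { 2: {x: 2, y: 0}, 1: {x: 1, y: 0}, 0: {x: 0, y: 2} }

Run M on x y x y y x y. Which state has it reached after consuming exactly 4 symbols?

2

2 → 2 → 0 → 0 → 2
After 4 symbols: 2.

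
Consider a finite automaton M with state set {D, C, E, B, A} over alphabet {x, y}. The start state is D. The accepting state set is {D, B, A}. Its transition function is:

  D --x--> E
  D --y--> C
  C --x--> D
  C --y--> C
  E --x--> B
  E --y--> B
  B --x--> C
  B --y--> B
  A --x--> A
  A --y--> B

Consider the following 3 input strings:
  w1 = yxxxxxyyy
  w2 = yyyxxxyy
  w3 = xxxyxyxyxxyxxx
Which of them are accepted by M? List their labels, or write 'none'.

w2

w1:
  start at D
  read 'y': D → C
  read 'x': C → D
  read 'x': D → E
  read 'x': E → B
  read 'x': B → C
  read 'x': C → D
  read 'y': D → C
  read 'y': C → C
  read 'y': C → C
  end C, rejected
w2:
  start at D
  read 'y': D → C
  read 'y': C → C
  read 'y': C → C
  read 'x': C → D
  read 'x': D → E
  read 'x': E → B
  read 'y': B → B
  read 'y': B → B
  end B, accepted
w3:
  start at D
  read 'x': D → E
  read 'x': E → B
  read 'x': B → C
  read 'y': C → C
  read 'x': C → D
  read 'y': D → C
  read 'x': C → D
  read 'y': D → C
  read 'x': C → D
  read 'x': D → E
  read 'y': E → B
  read 'x': B → C
  read 'x': C → D
  read 'x': D → E
  end E, rejected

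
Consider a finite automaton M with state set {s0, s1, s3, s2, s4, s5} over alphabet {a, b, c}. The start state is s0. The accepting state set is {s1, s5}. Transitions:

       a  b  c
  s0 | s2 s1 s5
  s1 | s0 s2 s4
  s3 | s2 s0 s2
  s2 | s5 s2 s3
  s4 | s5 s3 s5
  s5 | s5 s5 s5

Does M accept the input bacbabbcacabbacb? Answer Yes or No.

Yes

start at s0
read 'b': s0 → s1
read 'a': s1 → s0
read 'c': s0 → s5
read 'b': s5 → s5
read 'a': s5 → s5
read 'b': s5 → s5
read 'b': s5 → s5
read 'c': s5 → s5
read 'a': s5 → s5
read 'c': s5 → s5
read 'a': s5 → s5
read 'b': s5 → s5
read 'b': s5 → s5
read 'a': s5 → s5
read 'c': s5 → s5
read 'b': s5 → s5
End state s5 is accepting.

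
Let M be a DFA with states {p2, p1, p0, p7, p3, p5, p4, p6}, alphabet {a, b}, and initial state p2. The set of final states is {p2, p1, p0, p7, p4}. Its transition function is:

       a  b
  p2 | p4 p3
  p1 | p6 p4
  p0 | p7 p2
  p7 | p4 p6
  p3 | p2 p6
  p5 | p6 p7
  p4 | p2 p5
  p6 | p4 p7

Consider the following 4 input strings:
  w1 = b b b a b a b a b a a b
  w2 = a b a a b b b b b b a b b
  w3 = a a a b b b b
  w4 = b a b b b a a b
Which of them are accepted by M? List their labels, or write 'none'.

w1:
  start at p2
  read 'b': p2 → p3
  read 'b': p3 → p6
  read 'b': p6 → p7
  read 'a': p7 → p4
  read 'b': p4 → p5
  read 'a': p5 → p6
  read 'b': p6 → p7
  read 'a': p7 → p4
  read 'b': p4 → p5
  read 'a': p5 → p6
  read 'a': p6 → p4
  read 'b': p4 → p5
  end p5, rejected
w2:
  start at p2
  read 'a': p2 → p4
  read 'b': p4 → p5
  read 'a': p5 → p6
  read 'a': p6 → p4
  read 'b': p4 → p5
  read 'b': p5 → p7
  read 'b': p7 → p6
  read 'b': p6 → p7
  read 'b': p7 → p6
  read 'b': p6 → p7
  read 'a': p7 → p4
  read 'b': p4 → p5
  read 'b': p5 → p7
  end p7, accepted
w3:
  start at p2
  read 'a': p2 → p4
  read 'a': p4 → p2
  read 'a': p2 → p4
  read 'b': p4 → p5
  read 'b': p5 → p7
  read 'b': p7 → p6
  read 'b': p6 → p7
  end p7, accepted
w4:
  start at p2
  read 'b': p2 → p3
  read 'a': p3 → p2
  read 'b': p2 → p3
  read 'b': p3 → p6
  read 'b': p6 → p7
  read 'a': p7 → p4
  read 'a': p4 → p2
  read 'b': p2 → p3
  end p3, rejected

w2, w3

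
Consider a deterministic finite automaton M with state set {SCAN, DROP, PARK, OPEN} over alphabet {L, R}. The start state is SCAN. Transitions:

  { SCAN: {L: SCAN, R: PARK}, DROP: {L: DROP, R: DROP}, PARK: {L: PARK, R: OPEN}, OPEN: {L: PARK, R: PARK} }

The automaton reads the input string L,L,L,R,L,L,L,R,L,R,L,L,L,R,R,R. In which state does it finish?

OPEN

Trace: SCAN -L-> SCAN -L-> SCAN -L-> SCAN -R-> PARK -L-> PARK -L-> PARK -L-> PARK -R-> OPEN -L-> PARK -R-> OPEN -L-> PARK -L-> PARK -L-> PARK -R-> OPEN -R-> PARK -R-> OPEN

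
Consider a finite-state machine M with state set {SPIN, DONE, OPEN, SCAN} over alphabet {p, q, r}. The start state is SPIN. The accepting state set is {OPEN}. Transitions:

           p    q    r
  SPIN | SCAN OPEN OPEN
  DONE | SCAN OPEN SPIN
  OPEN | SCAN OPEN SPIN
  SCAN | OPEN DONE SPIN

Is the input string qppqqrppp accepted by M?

No

Trace: SPIN -q-> OPEN -p-> SCAN -p-> OPEN -q-> OPEN -q-> OPEN -r-> SPIN -p-> SCAN -p-> OPEN -p-> SCAN
End state SCAN is not accepting.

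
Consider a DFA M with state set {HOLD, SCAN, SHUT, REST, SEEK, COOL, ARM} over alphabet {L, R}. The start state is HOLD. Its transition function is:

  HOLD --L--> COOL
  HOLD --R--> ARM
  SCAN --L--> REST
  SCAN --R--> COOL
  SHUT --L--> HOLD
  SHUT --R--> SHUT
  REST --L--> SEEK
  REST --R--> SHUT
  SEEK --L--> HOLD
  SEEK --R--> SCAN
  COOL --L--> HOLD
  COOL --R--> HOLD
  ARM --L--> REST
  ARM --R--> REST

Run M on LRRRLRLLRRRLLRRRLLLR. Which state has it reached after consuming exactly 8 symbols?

start at HOLD
read 'L': HOLD → COOL
read 'R': COOL → HOLD
read 'R': HOLD → ARM
read 'R': ARM → REST
read 'L': REST → SEEK
read 'R': SEEK → SCAN
read 'L': SCAN → REST
read 'L': REST → SEEK
After 8 symbols: SEEK.

SEEK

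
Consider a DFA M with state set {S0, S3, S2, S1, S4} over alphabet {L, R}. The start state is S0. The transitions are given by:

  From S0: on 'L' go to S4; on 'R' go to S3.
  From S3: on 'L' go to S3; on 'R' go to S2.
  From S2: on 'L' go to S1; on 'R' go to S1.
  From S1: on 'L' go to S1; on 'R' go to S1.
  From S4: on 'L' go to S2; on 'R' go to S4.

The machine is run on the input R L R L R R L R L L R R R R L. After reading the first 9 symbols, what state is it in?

S1

Trace: S0 -R-> S3 -L-> S3 -R-> S2 -L-> S1 -R-> S1 -R-> S1 -L-> S1 -R-> S1 -L-> S1
After 9 symbols: S1.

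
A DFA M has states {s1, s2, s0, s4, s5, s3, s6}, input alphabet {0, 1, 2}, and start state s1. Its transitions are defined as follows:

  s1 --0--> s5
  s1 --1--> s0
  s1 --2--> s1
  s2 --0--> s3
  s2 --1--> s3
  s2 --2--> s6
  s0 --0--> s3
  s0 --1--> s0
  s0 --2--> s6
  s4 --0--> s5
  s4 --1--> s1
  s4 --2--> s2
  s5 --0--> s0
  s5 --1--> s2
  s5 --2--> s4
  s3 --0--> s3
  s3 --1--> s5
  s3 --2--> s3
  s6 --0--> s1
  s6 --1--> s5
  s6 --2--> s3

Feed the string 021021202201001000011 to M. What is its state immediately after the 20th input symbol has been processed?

s1 → s5 → s4 → s1 → s5 → s4 → s1 → s1 → s5 → s4 → s2 → s3 → s5 → s0 → s3 → s5 → s0 → s3 → s3 → s3 → s5
After 20 symbols: s5.

s5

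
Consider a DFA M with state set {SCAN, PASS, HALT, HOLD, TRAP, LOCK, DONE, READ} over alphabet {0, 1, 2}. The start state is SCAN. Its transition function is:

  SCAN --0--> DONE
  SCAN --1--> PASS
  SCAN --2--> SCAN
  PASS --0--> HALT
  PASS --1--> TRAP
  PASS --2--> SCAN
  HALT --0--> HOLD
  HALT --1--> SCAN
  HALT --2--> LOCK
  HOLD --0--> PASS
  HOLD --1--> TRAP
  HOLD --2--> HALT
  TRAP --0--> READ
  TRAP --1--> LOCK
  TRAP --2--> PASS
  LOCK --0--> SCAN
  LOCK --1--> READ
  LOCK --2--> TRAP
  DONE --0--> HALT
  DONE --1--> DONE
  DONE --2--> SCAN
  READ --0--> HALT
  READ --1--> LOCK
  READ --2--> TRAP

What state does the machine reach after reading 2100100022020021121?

start at SCAN
read '2': SCAN → SCAN
read '1': SCAN → PASS
read '0': PASS → HALT
read '0': HALT → HOLD
read '1': HOLD → TRAP
read '0': TRAP → READ
read '0': READ → HALT
read '0': HALT → HOLD
read '2': HOLD → HALT
read '2': HALT → LOCK
read '0': LOCK → SCAN
read '2': SCAN → SCAN
read '0': SCAN → DONE
read '0': DONE → HALT
read '2': HALT → LOCK
read '1': LOCK → READ
read '1': READ → LOCK
read '2': LOCK → TRAP
read '1': TRAP → LOCK

LOCK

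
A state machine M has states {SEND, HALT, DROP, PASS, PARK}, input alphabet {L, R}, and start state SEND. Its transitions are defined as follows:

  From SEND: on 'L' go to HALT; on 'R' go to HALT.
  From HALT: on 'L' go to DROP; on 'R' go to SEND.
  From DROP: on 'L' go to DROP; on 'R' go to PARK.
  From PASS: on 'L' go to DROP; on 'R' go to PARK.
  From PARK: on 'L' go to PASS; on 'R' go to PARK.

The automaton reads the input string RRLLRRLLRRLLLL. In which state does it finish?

SEND → HALT → SEND → HALT → DROP → PARK → PARK → PASS → DROP → PARK → PARK → PASS → DROP → DROP → DROP

DROP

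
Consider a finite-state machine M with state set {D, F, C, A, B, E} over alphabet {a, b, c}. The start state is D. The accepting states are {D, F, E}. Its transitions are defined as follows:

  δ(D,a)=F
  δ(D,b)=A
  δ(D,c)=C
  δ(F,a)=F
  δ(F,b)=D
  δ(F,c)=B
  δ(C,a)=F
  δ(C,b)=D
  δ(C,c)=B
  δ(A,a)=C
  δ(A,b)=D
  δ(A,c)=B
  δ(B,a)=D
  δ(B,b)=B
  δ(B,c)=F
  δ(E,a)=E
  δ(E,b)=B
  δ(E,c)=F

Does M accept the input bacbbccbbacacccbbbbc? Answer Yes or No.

Yes

D → A → C → B → B → B → F → B → B → B → D → C → F → B → F → B → B → B → B → B → F
End state F is accepting.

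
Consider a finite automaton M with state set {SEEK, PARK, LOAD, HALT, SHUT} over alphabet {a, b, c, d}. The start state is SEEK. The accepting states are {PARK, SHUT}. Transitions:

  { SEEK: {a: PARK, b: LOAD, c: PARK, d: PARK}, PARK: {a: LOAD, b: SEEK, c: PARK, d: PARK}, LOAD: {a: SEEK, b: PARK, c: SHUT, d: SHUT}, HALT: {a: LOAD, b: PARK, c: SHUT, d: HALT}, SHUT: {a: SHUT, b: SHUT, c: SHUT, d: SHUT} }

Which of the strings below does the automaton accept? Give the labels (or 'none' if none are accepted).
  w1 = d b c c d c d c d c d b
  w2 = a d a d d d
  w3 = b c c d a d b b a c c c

w1: Trace: SEEK -d-> PARK -b-> SEEK -c-> PARK -c-> PARK -d-> PARK -c-> PARK -d-> PARK -c-> PARK -d-> PARK -c-> PARK -d-> PARK -b-> SEEK  → end SEEK, rejected
w2: Trace: SEEK -a-> PARK -d-> PARK -a-> LOAD -d-> SHUT -d-> SHUT -d-> SHUT  → end SHUT, accepted
w3: Trace: SEEK -b-> LOAD -c-> SHUT -c-> SHUT -d-> SHUT -a-> SHUT -d-> SHUT -b-> SHUT -b-> SHUT -a-> SHUT -c-> SHUT -c-> SHUT -c-> SHUT  → end SHUT, accepted

w2, w3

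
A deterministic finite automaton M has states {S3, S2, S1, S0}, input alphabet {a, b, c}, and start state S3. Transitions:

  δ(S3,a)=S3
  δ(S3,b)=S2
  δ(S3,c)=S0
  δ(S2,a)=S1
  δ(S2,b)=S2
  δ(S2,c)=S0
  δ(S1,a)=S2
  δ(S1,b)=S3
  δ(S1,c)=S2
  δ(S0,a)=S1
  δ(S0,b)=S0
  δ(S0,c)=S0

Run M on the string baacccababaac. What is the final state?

S0

start at S3
read 'b': S3 → S2
read 'a': S2 → S1
read 'a': S1 → S2
read 'c': S2 → S0
read 'c': S0 → S0
read 'c': S0 → S0
read 'a': S0 → S1
read 'b': S1 → S3
read 'a': S3 → S3
read 'b': S3 → S2
read 'a': S2 → S1
read 'a': S1 → S2
read 'c': S2 → S0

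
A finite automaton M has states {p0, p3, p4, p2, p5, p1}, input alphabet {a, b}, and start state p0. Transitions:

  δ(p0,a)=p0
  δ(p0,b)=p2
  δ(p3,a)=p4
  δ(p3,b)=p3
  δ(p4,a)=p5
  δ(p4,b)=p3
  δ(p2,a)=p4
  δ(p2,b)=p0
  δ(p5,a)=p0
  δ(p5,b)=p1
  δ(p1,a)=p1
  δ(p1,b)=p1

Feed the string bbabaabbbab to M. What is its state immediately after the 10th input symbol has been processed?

start at p0
read 'b': p0 → p2
read 'b': p2 → p0
read 'a': p0 → p0
read 'b': p0 → p2
read 'a': p2 → p4
read 'a': p4 → p5
read 'b': p5 → p1
read 'b': p1 → p1
read 'b': p1 → p1
read 'a': p1 → p1
After 10 symbols: p1.

p1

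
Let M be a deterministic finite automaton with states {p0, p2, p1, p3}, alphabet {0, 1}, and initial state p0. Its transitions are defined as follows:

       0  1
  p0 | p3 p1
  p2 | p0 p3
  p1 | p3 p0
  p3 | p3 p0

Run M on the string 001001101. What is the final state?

start at p0
read '0': p0 → p3
read '0': p3 → p3
read '1': p3 → p0
read '0': p0 → p3
read '0': p3 → p3
read '1': p3 → p0
read '1': p0 → p1
read '0': p1 → p3
read '1': p3 → p0

p0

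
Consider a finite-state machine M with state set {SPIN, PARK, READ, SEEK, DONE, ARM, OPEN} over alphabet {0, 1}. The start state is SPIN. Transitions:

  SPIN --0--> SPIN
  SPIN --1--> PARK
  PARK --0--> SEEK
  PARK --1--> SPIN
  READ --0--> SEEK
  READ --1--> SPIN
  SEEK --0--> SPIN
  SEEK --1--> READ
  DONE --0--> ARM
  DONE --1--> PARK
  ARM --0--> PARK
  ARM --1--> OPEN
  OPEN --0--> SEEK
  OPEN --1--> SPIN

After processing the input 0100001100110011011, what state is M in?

start at SPIN
read '0': SPIN → SPIN
read '1': SPIN → PARK
read '0': PARK → SEEK
read '0': SEEK → SPIN
read '0': SPIN → SPIN
read '0': SPIN → SPIN
read '1': SPIN → PARK
read '1': PARK → SPIN
read '0': SPIN → SPIN
read '0': SPIN → SPIN
read '1': SPIN → PARK
read '1': PARK → SPIN
read '0': SPIN → SPIN
read '0': SPIN → SPIN
read '1': SPIN → PARK
read '1': PARK → SPIN
read '0': SPIN → SPIN
read '1': SPIN → PARK
read '1': PARK → SPIN

SPIN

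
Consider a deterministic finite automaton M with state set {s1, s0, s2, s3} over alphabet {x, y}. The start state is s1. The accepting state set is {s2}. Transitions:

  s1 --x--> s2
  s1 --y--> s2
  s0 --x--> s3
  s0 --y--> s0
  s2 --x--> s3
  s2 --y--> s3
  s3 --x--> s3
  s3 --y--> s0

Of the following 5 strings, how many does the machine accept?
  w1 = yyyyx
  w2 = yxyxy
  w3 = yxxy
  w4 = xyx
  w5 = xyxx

w1: Trace: s1 -y-> s2 -y-> s3 -y-> s0 -y-> s0 -x-> s3  → end s3, rejected
w2: Trace: s1 -y-> s2 -x-> s3 -y-> s0 -x-> s3 -y-> s0  → end s0, rejected
w3: Trace: s1 -y-> s2 -x-> s3 -x-> s3 -y-> s0  → end s0, rejected
w4: Trace: s1 -x-> s2 -y-> s3 -x-> s3  → end s3, rejected
w5: Trace: s1 -x-> s2 -y-> s3 -x-> s3 -x-> s3  → end s3, rejected

0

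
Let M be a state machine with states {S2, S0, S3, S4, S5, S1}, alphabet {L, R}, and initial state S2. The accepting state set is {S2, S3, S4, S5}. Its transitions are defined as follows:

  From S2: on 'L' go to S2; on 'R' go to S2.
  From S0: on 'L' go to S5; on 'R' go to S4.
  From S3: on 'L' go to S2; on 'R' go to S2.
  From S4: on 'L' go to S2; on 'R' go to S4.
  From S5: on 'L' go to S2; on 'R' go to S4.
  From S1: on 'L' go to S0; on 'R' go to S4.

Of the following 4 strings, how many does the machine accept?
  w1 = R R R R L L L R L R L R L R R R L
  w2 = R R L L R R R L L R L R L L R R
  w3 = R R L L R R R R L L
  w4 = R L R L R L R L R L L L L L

4

w1: S2 → S2 → S2 → S2 → S2 → S2 → S2 → S2 → S2 → S2 → S2 → S2 → S2 → S2 → S2 → S2 → S2 → S2  → end S2, accepted
w2: S2 → S2 → S2 → S2 → S2 → S2 → S2 → S2 → S2 → S2 → S2 → S2 → S2 → S2 → S2 → S2 → S2  → end S2, accepted
w3: S2 → S2 → S2 → S2 → S2 → S2 → S2 → S2 → S2 → S2 → S2  → end S2, accepted
w4: S2 → S2 → S2 → S2 → S2 → S2 → S2 → S2 → S2 → S2 → S2 → S2 → S2 → S2 → S2  → end S2, accepted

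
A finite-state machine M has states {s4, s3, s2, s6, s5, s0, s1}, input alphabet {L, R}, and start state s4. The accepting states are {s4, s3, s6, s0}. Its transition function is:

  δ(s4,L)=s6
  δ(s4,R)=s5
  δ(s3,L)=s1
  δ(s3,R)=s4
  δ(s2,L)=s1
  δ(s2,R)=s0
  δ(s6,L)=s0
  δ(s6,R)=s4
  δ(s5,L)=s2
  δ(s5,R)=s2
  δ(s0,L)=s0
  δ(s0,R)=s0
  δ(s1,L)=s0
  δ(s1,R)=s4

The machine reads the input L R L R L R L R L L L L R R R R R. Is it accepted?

Yes

start at s4
read 'L': s4 → s6
read 'R': s6 → s4
read 'L': s4 → s6
read 'R': s6 → s4
read 'L': s4 → s6
read 'R': s6 → s4
read 'L': s4 → s6
read 'R': s6 → s4
read 'L': s4 → s6
read 'L': s6 → s0
read 'L': s0 → s0
read 'L': s0 → s0
read 'R': s0 → s0
read 'R': s0 → s0
read 'R': s0 → s0
read 'R': s0 → s0
read 'R': s0 → s0
End state s0 is accepting.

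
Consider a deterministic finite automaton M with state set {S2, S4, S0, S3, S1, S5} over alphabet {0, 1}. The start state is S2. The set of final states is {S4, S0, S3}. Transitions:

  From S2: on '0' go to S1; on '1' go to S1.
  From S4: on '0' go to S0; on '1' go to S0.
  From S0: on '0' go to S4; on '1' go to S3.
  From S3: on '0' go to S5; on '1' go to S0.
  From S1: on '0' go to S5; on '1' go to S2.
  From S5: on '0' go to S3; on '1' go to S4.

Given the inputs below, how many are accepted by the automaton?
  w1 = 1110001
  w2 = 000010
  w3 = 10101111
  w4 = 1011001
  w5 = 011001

5

w1: S2 → S1 → S2 → S1 → S5 → S3 → S5 → S4  → end S4, accepted
w2: S2 → S1 → S5 → S3 → S5 → S4 → S0  → end S0, accepted
w3: S2 → S1 → S5 → S4 → S0 → S3 → S0 → S3 → S0  → end S0, accepted
w4: S2 → S1 → S5 → S4 → S0 → S4 → S0 → S3  → end S3, accepted
w5: S2 → S1 → S2 → S1 → S5 → S3 → S0  → end S0, accepted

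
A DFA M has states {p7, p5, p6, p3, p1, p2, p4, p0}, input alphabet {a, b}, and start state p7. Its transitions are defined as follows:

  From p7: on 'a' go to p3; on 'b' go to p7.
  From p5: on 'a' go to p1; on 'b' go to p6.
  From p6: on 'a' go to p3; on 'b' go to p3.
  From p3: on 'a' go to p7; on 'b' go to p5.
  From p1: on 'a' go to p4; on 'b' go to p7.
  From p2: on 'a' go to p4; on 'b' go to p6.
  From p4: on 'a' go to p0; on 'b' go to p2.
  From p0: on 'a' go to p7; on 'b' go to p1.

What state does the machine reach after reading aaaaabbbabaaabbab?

start at p7
read 'a': p7 → p3
read 'a': p3 → p7
read 'a': p7 → p3
read 'a': p3 → p7
read 'a': p7 → p3
read 'b': p3 → p5
read 'b': p5 → p6
read 'b': p6 → p3
read 'a': p3 → p7
read 'b': p7 → p7
read 'a': p7 → p3
read 'a': p3 → p7
read 'a': p7 → p3
read 'b': p3 → p5
read 'b': p5 → p6
read 'a': p6 → p3
read 'b': p3 → p5

p5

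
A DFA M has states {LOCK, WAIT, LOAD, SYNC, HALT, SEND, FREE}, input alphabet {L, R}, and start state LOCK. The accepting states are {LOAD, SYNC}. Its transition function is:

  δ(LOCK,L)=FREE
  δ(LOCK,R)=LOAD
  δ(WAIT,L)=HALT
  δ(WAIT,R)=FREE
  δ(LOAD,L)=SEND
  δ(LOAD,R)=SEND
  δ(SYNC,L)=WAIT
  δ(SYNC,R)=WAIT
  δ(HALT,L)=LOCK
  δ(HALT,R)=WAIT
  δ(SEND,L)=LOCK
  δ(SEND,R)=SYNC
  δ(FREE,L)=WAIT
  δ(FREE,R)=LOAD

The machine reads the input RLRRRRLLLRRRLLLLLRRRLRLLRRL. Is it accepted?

Trace: LOCK -R-> LOAD -L-> SEND -R-> SYNC -R-> WAIT -R-> FREE -R-> LOAD -L-> SEND -L-> LOCK -L-> FREE -R-> LOAD -R-> SEND -R-> SYNC -L-> WAIT -L-> HALT -L-> LOCK -L-> FREE -L-> WAIT -R-> FREE -R-> LOAD -R-> SEND -L-> LOCK -R-> LOAD -L-> SEND -L-> LOCK -R-> LOAD -R-> SEND -L-> LOCK
End state LOCK is not accepting.

No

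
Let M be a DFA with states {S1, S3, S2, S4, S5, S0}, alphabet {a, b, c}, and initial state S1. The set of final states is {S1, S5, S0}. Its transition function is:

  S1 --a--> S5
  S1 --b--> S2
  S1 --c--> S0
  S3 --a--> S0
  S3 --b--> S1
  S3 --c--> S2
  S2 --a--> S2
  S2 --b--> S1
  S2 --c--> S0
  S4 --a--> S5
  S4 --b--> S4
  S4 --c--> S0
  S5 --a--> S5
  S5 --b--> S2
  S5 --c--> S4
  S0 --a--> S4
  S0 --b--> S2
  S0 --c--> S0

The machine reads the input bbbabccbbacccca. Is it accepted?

No

start at S1
read 'b': S1 → S2
read 'b': S2 → S1
read 'b': S1 → S2
read 'a': S2 → S2
read 'b': S2 → S1
read 'c': S1 → S0
read 'c': S0 → S0
read 'b': S0 → S2
read 'b': S2 → S1
read 'a': S1 → S5
read 'c': S5 → S4
read 'c': S4 → S0
read 'c': S0 → S0
read 'c': S0 → S0
read 'a': S0 → S4
End state S4 is not accepting.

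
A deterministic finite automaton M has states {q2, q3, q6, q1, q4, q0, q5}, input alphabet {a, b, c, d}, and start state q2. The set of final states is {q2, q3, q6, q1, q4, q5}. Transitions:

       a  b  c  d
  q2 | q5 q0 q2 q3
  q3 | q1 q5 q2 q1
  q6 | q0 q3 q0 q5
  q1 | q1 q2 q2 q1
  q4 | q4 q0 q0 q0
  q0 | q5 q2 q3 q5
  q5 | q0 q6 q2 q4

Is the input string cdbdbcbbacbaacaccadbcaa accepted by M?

Yes

Trace: q2 -c-> q2 -d-> q3 -b-> q5 -d-> q4 -b-> q0 -c-> q3 -b-> q5 -b-> q6 -a-> q0 -c-> q3 -b-> q5 -a-> q0 -a-> q5 -c-> q2 -a-> q5 -c-> q2 -c-> q2 -a-> q5 -d-> q4 -b-> q0 -c-> q3 -a-> q1 -a-> q1
End state q1 is accepting.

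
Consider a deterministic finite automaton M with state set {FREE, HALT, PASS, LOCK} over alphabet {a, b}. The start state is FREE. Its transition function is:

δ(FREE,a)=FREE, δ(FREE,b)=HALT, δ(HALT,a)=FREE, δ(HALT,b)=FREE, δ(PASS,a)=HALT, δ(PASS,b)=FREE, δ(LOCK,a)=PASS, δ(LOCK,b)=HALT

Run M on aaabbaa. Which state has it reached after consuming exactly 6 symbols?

start at FREE
read 'a': FREE → FREE
read 'a': FREE → FREE
read 'a': FREE → FREE
read 'b': FREE → HALT
read 'b': HALT → FREE
read 'a': FREE → FREE
After 6 symbols: FREE.

FREE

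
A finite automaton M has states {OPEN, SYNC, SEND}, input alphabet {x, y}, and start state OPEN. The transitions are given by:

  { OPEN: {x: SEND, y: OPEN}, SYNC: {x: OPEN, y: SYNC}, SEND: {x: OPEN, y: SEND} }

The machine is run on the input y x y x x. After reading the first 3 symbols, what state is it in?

SEND

Trace: OPEN -y-> OPEN -x-> SEND -y-> SEND
After 3 symbols: SEND.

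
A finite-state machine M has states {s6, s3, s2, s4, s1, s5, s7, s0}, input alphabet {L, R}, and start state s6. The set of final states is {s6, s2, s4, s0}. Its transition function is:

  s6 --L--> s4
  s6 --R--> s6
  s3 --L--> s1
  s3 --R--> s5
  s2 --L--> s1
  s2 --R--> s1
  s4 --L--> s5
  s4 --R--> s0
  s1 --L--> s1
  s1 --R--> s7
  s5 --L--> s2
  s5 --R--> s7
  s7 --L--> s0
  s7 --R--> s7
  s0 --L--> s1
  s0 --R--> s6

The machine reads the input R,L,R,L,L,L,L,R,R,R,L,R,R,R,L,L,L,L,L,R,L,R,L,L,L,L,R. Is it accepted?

start at s6
read 'R': s6 → s6
read 'L': s6 → s4
read 'R': s4 → s0
read 'L': s0 → s1
read 'L': s1 → s1
read 'L': s1 → s1
read 'L': s1 → s1
read 'R': s1 → s7
read 'R': s7 → s7
read 'R': s7 → s7
read 'L': s7 → s0
read 'R': s0 → s6
read 'R': s6 → s6
read 'R': s6 → s6
read 'L': s6 → s4
read 'L': s4 → s5
read 'L': s5 → s2
read 'L': s2 → s1
read 'L': s1 → s1
read 'R': s1 → s7
read 'L': s7 → s0
read 'R': s0 → s6
read 'L': s6 → s4
read 'L': s4 → s5
read 'L': s5 → s2
read 'L': s2 → s1
read 'R': s1 → s7
End state s7 is not accepting.

No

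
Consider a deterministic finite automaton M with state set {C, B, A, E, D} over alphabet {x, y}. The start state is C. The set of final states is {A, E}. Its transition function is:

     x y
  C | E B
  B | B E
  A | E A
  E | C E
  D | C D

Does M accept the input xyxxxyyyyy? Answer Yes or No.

Trace: C -x-> E -y-> E -x-> C -x-> E -x-> C -y-> B -y-> E -y-> E -y-> E -y-> E
End state E is accepting.

Yes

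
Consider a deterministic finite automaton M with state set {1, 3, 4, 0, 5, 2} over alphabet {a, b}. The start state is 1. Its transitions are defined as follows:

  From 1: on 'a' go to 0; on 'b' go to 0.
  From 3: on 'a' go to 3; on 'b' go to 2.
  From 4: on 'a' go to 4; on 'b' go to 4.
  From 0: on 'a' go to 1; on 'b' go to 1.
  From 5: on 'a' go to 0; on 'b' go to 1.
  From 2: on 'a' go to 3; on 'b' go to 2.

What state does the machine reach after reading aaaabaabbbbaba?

Trace: 1 -a-> 0 -a-> 1 -a-> 0 -a-> 1 -b-> 0 -a-> 1 -a-> 0 -b-> 1 -b-> 0 -b-> 1 -b-> 0 -a-> 1 -b-> 0 -a-> 1

1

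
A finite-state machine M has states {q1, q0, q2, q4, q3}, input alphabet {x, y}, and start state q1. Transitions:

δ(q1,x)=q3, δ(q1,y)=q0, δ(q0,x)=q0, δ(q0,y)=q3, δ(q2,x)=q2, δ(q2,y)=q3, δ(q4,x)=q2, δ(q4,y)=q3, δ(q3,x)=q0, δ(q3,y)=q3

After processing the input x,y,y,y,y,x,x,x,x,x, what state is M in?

Trace: q1 -x-> q3 -y-> q3 -y-> q3 -y-> q3 -y-> q3 -x-> q0 -x-> q0 -x-> q0 -x-> q0 -x-> q0

q0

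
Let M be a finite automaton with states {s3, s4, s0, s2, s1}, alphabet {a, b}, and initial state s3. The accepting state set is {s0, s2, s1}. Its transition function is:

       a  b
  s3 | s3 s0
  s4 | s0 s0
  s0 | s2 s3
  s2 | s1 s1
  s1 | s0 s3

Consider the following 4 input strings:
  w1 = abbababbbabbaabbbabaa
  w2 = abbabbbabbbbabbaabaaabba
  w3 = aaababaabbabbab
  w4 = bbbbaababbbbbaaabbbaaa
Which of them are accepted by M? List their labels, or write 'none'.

w1:
  start at s3
  read 'a': s3 → s3
  read 'b': s3 → s0
  read 'b': s0 → s3
  read 'a': s3 → s3
  read 'b': s3 → s0
  read 'a': s0 → s2
  read 'b': s2 → s1
  read 'b': s1 → s3
  read 'b': s3 → s0
  read 'a': s0 → s2
  read 'b': s2 → s1
  read 'b': s1 → s3
  read 'a': s3 → s3
  read 'a': s3 → s3
  read 'b': s3 → s0
  read 'b': s0 → s3
  read 'b': s3 → s0
  read 'a': s0 → s2
  read 'b': s2 → s1
  read 'a': s1 → s0
  read 'a': s0 → s2
  end s2, accepted
w2:
  start at s3
  read 'a': s3 → s3
  read 'b': s3 → s0
  read 'b': s0 → s3
  read 'a': s3 → s3
  read 'b': s3 → s0
  read 'b': s0 → s3
  read 'b': s3 → s0
  read 'a': s0 → s2
  read 'b': s2 → s1
  read 'b': s1 → s3
  read 'b': s3 → s0
  read 'b': s0 → s3
  read 'a': s3 → s3
  read 'b': s3 → s0
  read 'b': s0 → s3
  read 'a': s3 → s3
  read 'a': s3 → s3
  read 'b': s3 → s0
  read 'a': s0 → s2
  read 'a': s2 → s1
  read 'a': s1 → s0
  read 'b': s0 → s3
  read 'b': s3 → s0
  read 'a': s0 → s2
  end s2, accepted
w3:
  start at s3
  read 'a': s3 → s3
  read 'a': s3 → s3
  read 'a': s3 → s3
  read 'b': s3 → s0
  read 'a': s0 → s2
  read 'b': s2 → s1
  read 'a': s1 → s0
  read 'a': s0 → s2
  read 'b': s2 → s1
  read 'b': s1 → s3
  read 'a': s3 → s3
  read 'b': s3 → s0
  read 'b': s0 → s3
  read 'a': s3 → s3
  read 'b': s3 → s0
  end s0, accepted
w4:
  start at s3
  read 'b': s3 → s0
  read 'b': s0 → s3
  read 'b': s3 → s0
  read 'b': s0 → s3
  read 'a': s3 → s3
  read 'a': s3 → s3
  read 'b': s3 → s0
  read 'a': s0 → s2
  read 'b': s2 → s1
  read 'b': s1 → s3
  read 'b': s3 → s0
  read 'b': s0 → s3
  read 'b': s3 → s0
  read 'a': s0 → s2
  read 'a': s2 → s1
  read 'a': s1 → s0
  read 'b': s0 → s3
  read 'b': s3 → s0
  read 'b': s0 → s3
  read 'a': s3 → s3
  read 'a': s3 → s3
  read 'a': s3 → s3
  end s3, rejected

w1, w2, w3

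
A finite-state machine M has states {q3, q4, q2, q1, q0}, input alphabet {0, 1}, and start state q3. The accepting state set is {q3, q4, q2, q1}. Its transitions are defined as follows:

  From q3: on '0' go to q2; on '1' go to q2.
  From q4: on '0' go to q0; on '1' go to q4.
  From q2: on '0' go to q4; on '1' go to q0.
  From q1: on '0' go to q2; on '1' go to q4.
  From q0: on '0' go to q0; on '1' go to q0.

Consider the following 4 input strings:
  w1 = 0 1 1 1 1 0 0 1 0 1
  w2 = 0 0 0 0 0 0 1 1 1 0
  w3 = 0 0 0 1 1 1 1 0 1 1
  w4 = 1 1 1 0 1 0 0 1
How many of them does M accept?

w1: Trace: q3 -0-> q2 -1-> q0 -1-> q0 -1-> q0 -1-> q0 -0-> q0 -0-> q0 -1-> q0 -0-> q0 -1-> q0  → end q0, rejected
w2: Trace: q3 -0-> q2 -0-> q4 -0-> q0 -0-> q0 -0-> q0 -0-> q0 -1-> q0 -1-> q0 -1-> q0 -0-> q0  → end q0, rejected
w3: Trace: q3 -0-> q2 -0-> q4 -0-> q0 -1-> q0 -1-> q0 -1-> q0 -1-> q0 -0-> q0 -1-> q0 -1-> q0  → end q0, rejected
w4: Trace: q3 -1-> q2 -1-> q0 -1-> q0 -0-> q0 -1-> q0 -0-> q0 -0-> q0 -1-> q0  → end q0, rejected

0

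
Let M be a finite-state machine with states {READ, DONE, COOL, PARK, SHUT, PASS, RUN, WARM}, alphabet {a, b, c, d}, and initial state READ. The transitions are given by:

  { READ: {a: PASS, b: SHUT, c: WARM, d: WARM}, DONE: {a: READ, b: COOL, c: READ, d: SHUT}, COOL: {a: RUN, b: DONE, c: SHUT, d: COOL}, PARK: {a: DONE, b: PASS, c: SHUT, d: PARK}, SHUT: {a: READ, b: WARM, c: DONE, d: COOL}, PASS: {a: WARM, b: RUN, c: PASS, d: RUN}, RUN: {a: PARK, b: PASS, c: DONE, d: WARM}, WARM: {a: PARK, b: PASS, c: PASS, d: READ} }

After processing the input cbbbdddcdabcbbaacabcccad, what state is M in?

READ

READ → WARM → PASS → RUN → PASS → RUN → WARM → READ → WARM → READ → PASS → RUN → DONE → COOL → DONE → READ → PASS → PASS → WARM → PASS → PASS → PASS → PASS → WARM → READ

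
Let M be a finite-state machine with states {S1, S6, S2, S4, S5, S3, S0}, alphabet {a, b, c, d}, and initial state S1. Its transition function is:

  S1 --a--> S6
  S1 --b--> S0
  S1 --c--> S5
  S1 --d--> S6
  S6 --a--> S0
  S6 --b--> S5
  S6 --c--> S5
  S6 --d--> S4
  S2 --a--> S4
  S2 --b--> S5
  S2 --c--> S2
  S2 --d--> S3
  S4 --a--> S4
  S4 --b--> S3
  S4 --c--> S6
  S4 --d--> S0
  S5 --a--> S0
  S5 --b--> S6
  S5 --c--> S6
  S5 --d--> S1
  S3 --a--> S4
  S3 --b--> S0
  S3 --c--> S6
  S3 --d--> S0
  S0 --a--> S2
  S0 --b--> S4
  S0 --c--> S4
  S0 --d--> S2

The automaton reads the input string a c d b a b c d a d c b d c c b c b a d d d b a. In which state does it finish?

S4

Trace: S1 -a-> S6 -c-> S5 -d-> S1 -b-> S0 -a-> S2 -b-> S5 -c-> S6 -d-> S4 -a-> S4 -d-> S0 -c-> S4 -b-> S3 -d-> S0 -c-> S4 -c-> S6 -b-> S5 -c-> S6 -b-> S5 -a-> S0 -d-> S2 -d-> S3 -d-> S0 -b-> S4 -a-> S4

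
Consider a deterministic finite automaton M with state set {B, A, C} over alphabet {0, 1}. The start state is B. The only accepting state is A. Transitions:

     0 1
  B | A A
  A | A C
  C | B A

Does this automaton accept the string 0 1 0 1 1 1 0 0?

Yes

Trace: B -0-> A -1-> C -0-> B -1-> A -1-> C -1-> A -0-> A -0-> A
End state A is accepting.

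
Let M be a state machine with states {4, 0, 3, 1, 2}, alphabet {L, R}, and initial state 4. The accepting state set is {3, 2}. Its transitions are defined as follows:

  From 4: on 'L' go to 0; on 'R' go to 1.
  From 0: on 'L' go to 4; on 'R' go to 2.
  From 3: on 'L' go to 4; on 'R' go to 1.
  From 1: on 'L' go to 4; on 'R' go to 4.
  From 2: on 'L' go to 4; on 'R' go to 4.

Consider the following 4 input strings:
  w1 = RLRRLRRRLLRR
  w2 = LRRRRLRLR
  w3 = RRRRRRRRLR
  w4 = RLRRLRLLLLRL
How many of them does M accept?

w1: 4 → 1 → 4 → 1 → 4 → 0 → 2 → 4 → 1 → 4 → 0 → 2 → 4  → end 4, rejected
w2: 4 → 0 → 2 → 4 → 1 → 4 → 0 → 2 → 4 → 1  → end 1, rejected
w3: 4 → 1 → 4 → 1 → 4 → 1 → 4 → 1 → 4 → 0 → 2  → end 2, accepted
w4: 4 → 1 → 4 → 1 → 4 → 0 → 2 → 4 → 0 → 4 → 0 → 2 → 4  → end 4, rejected

1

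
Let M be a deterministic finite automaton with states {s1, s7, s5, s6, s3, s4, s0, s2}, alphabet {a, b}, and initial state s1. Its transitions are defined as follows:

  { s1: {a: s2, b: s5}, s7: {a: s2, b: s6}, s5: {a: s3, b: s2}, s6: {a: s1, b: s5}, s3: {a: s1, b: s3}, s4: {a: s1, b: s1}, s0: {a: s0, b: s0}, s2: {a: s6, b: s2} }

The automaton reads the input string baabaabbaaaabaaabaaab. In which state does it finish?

s2

s1 → s5 → s3 → s1 → s5 → s3 → s1 → s5 → s2 → s6 → s1 → s2 → s6 → s5 → s3 → s1 → s2 → s2 → s6 → s1 → s2 → s2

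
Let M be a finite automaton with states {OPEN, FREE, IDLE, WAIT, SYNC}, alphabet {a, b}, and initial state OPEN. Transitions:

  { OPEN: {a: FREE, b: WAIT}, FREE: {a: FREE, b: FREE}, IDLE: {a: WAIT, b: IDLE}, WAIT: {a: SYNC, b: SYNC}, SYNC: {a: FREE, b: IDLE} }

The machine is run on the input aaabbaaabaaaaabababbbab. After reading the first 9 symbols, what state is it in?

Trace: OPEN -a-> FREE -a-> FREE -a-> FREE -b-> FREE -b-> FREE -a-> FREE -a-> FREE -a-> FREE -b-> FREE
After 9 symbols: FREE.

FREE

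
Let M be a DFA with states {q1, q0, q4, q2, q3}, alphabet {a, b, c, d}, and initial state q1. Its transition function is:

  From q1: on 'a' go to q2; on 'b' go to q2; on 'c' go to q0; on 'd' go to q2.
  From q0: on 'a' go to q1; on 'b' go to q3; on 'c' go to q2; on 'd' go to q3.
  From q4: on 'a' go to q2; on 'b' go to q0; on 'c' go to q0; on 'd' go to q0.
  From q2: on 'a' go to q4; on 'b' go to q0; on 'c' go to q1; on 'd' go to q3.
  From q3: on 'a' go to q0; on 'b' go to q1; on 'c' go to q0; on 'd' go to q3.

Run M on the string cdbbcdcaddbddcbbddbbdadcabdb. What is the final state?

q1

q1 → q0 → q3 → q1 → q2 → q1 → q2 → q1 → q2 → q3 → q3 → q1 → q2 → q3 → q0 → q3 → q1 → q2 → q3 → q1 → q2 → q3 → q0 → q3 → q0 → q1 → q2 → q3 → q1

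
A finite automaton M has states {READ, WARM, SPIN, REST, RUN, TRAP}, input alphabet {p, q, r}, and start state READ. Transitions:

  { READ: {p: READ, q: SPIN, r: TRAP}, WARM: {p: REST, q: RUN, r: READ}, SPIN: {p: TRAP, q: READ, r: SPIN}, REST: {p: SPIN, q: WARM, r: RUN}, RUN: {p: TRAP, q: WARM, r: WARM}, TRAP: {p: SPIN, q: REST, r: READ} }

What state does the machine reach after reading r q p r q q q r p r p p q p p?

READ

start at READ
read 'r': READ → TRAP
read 'q': TRAP → REST
read 'p': REST → SPIN
read 'r': SPIN → SPIN
read 'q': SPIN → READ
read 'q': READ → SPIN
read 'q': SPIN → READ
read 'r': READ → TRAP
read 'p': TRAP → SPIN
read 'r': SPIN → SPIN
read 'p': SPIN → TRAP
read 'p': TRAP → SPIN
read 'q': SPIN → READ
read 'p': READ → READ
read 'p': READ → READ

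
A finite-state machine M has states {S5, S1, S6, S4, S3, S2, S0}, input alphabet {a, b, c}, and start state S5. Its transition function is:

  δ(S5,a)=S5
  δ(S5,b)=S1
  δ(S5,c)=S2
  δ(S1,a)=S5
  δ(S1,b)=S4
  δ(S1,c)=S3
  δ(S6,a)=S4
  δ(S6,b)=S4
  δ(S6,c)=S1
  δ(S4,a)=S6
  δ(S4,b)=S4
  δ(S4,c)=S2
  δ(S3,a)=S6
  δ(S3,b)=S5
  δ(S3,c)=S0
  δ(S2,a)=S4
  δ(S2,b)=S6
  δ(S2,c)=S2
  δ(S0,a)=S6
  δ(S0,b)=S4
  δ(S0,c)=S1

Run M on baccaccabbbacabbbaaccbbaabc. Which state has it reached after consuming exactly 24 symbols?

start at S5
read 'b': S5 → S1
read 'a': S1 → S5
read 'c': S5 → S2
read 'c': S2 → S2
read 'a': S2 → S4
read 'c': S4 → S2
read 'c': S2 → S2
read 'a': S2 → S4
read 'b': S4 → S4
read 'b': S4 → S4
read 'b': S4 → S4
read 'a': S4 → S6
read 'c': S6 → S1
read 'a': S1 → S5
read 'b': S5 → S1
read 'b': S1 → S4
read 'b': S4 → S4
read 'a': S4 → S6
read 'a': S6 → S4
read 'c': S4 → S2
read 'c': S2 → S2
read 'b': S2 → S6
read 'b': S6 → S4
read 'a': S4 → S6
After 24 symbols: S6.

S6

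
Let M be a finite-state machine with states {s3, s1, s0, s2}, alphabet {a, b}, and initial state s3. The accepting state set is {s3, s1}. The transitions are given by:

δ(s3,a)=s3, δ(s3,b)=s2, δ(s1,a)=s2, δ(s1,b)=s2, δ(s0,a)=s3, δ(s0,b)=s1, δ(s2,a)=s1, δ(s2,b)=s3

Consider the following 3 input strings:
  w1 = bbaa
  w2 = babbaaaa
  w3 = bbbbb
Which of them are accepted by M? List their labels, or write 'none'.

w1, w2

w1: Trace: s3 -b-> s2 -b-> s3 -a-> s3 -a-> s3  → end s3, accepted
w2: Trace: s3 -b-> s2 -a-> s1 -b-> s2 -b-> s3 -a-> s3 -a-> s3 -a-> s3 -a-> s3  → end s3, accepted
w3: Trace: s3 -b-> s2 -b-> s3 -b-> s2 -b-> s3 -b-> s2  → end s2, rejected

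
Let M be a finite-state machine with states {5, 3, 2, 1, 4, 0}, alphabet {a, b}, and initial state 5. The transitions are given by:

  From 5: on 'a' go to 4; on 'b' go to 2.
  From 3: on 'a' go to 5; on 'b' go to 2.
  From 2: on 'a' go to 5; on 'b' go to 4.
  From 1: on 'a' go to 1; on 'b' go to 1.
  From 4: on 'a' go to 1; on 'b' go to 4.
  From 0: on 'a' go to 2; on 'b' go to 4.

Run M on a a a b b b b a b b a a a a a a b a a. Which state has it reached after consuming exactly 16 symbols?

1

start at 5
read 'a': 5 → 4
read 'a': 4 → 1
read 'a': 1 → 1
read 'b': 1 → 1
read 'b': 1 → 1
read 'b': 1 → 1
read 'b': 1 → 1
read 'a': 1 → 1
read 'b': 1 → 1
read 'b': 1 → 1
read 'a': 1 → 1
read 'a': 1 → 1
read 'a': 1 → 1
read 'a': 1 → 1
read 'a': 1 → 1
read 'a': 1 → 1
After 16 symbols: 1.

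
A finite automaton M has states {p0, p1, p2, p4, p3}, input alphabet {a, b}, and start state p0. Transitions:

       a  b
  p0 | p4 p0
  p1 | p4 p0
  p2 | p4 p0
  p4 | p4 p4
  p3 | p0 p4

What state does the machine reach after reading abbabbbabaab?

Trace: p0 -a-> p4 -b-> p4 -b-> p4 -a-> p4 -b-> p4 -b-> p4 -b-> p4 -a-> p4 -b-> p4 -a-> p4 -a-> p4 -b-> p4

p4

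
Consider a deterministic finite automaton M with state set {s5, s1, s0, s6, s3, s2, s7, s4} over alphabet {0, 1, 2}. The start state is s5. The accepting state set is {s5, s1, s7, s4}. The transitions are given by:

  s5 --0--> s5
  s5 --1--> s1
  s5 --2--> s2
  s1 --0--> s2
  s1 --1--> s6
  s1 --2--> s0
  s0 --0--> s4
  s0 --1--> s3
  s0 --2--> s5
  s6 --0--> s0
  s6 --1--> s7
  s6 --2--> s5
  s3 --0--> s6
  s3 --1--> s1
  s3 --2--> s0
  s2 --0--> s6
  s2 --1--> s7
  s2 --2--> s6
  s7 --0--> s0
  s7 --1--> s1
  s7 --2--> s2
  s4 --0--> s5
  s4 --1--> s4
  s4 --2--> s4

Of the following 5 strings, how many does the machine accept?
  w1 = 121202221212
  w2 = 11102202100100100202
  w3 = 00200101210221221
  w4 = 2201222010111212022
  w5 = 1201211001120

w1:
  start at s5
  read '1': s5 → s1
  read '2': s1 → s0
  read '1': s0 → s3
  read '2': s3 → s0
  read '0': s0 → s4
  read '2': s4 → s4
  read '2': s4 → s4
  read '2': s4 → s4
  read '1': s4 → s4
  read '2': s4 → s4
  read '1': s4 → s4
  read '2': s4 → s4
  end s4, accepted
w2:
  start at s5
  read '1': s5 → s1
  read '1': s1 → s6
  read '1': s6 → s7
  read '0': s7 → s0
  read '2': s0 → s5
  read '2': s5 → s2
  read '0': s2 → s6
  read '2': s6 → s5
  read '1': s5 → s1
  read '0': s1 → s2
  read '0': s2 → s6
  read '1': s6 → s7
  read '0': s7 → s0
  read '0': s0 → s4
  read '1': s4 → s4
  read '0': s4 → s5
  read '0': s5 → s5
  read '2': s5 → s2
  read '0': s2 → s6
  read '2': s6 → s5
  end s5, accepted
w3:
  start at s5
  read '0': s5 → s5
  read '0': s5 → s5
  read '2': s5 → s2
  read '0': s2 → s6
  read '0': s6 → s0
  read '1': s0 → s3
  read '0': s3 → s6
  read '1': s6 → s7
  read '2': s7 → s2
  read '1': s2 → s7
  read '0': s7 → s0
  read '2': s0 → s5
  read '2': s5 → s2
  read '1': s2 → s7
  read '2': s7 → s2
  read '2': s2 → s6
  read '1': s6 → s7
  end s7, accepted
w4:
  start at s5
  read '2': s5 → s2
  read '2': s2 → s6
  read '0': s6 → s0
  read '1': s0 → s3
  read '2': s3 → s0
  read '2': s0 → s5
  read '2': s5 → s2
  read '0': s2 → s6
  read '1': s6 → s7
  read '0': s7 → s0
  read '1': s0 → s3
  read '1': s3 → s1
  read '1': s1 → s6
  read '2': s6 → s5
  read '1': s5 → s1
  read '2': s1 → s0
  read '0': s0 → s4
  read '2': s4 → s4
  read '2': s4 → s4
  end s4, accepted
w5:
  start at s5
  read '1': s5 → s1
  read '2': s1 → s0
  read '0': s0 → s4
  read '1': s4 → s4
  read '2': s4 → s4
  read '1': s4 → s4
  read '1': s4 → s4
  read '0': s4 → s5
  read '0': s5 → s5
  read '1': s5 → s1
  read '1': s1 → s6
  read '2': s6 → s5
  read '0': s5 → s5
  end s5, accepted

5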